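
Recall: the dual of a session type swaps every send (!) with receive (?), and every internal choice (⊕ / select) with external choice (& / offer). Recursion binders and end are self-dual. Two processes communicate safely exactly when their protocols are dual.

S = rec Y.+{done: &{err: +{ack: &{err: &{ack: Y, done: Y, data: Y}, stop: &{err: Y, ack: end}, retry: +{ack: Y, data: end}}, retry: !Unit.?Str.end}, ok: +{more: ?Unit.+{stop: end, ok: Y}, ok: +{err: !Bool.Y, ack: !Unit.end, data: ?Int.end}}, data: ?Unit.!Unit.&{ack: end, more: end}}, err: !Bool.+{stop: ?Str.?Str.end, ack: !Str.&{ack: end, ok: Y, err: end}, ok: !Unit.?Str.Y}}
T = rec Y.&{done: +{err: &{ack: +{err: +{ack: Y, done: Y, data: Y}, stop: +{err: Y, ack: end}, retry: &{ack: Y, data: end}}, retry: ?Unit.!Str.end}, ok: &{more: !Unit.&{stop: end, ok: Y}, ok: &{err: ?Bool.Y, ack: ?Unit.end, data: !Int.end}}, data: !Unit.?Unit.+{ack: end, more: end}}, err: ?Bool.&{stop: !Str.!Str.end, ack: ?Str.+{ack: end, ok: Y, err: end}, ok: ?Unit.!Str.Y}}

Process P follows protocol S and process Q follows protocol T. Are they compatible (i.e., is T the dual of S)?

rec Y | rec Y  match (rec unchanged)
  +{done,err} | &{done,err}  match same labels
    [done]
      &{err,ok,data} | +{err,ok,data}  match same labels
        [err]
          +{ack,retry} | &{ack,retry}  match same labels
            [ack]
              &{err,stop,retry} | +{err,stop,retry}  match same labels
                [err]
                  &{ack,done,data} | +{ack,done,data}  match same labels
                    [ack]
                      Y | Y  match
                    [done]
                      Y | Y  match
                    [data]
                      Y | Y  match
                [stop]
                  &{err,ack} | +{err,ack}  match same labels
                    [err]
                      Y | Y  match
                    [ack]
                      end | end  match
                [retry]
                  +{ack,data} | &{ack,data}  match same labels
                    [ack]
                      Y | Y  match
                    [data]
                      end | end  match
            [retry]
              !Unit | ?Unit  match
                ?Str | !Str  match
                  end | end  match
        [ok]
          +{more,ok} | &{more,ok}  match same labels
            [more]
              ?Unit | !Unit  match
                +{stop,ok} | &{stop,ok}  match same labels
                  [stop]
                    end | end  match
                  [ok]
                    Y | Y  match
            [ok]
              +{err,ack,data} | &{err,ack,data}  match same labels
                [err]
                  !Bool | ?Bool  match
                    Y | Y  match
                [ack]
                  !Unit | ?Unit  match
                    end | end  match
                [data]
                  ?Int | !Int  match
                    end | end  match
        [data]
          ?Unit | !Unit  match
            !Unit | ?Unit  match
              &{ack,more} | +{ack,more}  match same labels
                [ack]
                  end | end  match
                [more]
                  end | end  match
    [err]
      !Bool | ?Bool  match
        +{stop,ack,ok} | &{stop,ack,ok}  match same labels
          [stop]
            ?Str | !Str  match
              ?Str | !Str  match
                end | end  match
          [ack]
            !Str | ?Str  match
              &{ack,ok,err} | +{ack,ok,err}  match same labels
                [ack]
                  end | end  match
                [ok]
                  Y | Y  match
                [err]
                  end | end  match
          [ok]
            !Unit | ?Unit  match
              ?Str | !Str  match
                Y | Y  match

YES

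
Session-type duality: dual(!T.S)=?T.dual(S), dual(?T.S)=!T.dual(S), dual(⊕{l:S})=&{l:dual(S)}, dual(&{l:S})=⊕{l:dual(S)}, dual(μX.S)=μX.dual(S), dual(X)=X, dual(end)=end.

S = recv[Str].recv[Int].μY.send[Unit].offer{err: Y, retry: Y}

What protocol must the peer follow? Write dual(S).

recv[Str] → send[Str]
  recv[Int] → send[Int]
    μY → μY  (rec unchanged)
      send[Unit] → recv[Unit]
        offer{err,retry} → select{err,retry}  (&→⊕)
          case err:
            Y self-dual
          case retry:
            Y self-dual

send[Str].send[Int].μY.recv[Unit].select{err: Y, retry: Y}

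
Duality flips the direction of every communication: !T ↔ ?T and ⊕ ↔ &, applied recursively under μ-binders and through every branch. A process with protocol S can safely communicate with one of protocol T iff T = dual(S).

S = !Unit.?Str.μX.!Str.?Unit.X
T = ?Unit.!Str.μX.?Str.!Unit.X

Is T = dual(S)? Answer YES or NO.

!Unit vs ?Unit  match
  ?Str vs !Str  match
    μX vs μX  match (μ self-dual)
      !Str vs ?Str  match
        ?Unit vs !Unit  match
          X vs X  match

YES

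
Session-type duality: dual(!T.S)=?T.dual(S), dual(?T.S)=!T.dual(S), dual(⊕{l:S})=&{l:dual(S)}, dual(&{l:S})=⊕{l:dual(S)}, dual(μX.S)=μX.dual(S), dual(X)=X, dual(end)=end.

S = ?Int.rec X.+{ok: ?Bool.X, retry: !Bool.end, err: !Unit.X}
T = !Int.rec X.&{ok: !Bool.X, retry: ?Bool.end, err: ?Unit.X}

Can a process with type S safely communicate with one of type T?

YES

?Int vs !Int  ✓
  rec X vs rec X  ✓ (rec unchanged)
    +{ok,retry,err} vs &{ok,retry,err}  ✓ label sets agree
      • ok:
        ?Bool vs !Bool  ✓
          X vs X  ✓
      • retry:
        !Bool vs ?Bool  ✓
          end vs end  ✓
      • err:
        !Unit vs ?Unit  ✓
          X vs X  ✓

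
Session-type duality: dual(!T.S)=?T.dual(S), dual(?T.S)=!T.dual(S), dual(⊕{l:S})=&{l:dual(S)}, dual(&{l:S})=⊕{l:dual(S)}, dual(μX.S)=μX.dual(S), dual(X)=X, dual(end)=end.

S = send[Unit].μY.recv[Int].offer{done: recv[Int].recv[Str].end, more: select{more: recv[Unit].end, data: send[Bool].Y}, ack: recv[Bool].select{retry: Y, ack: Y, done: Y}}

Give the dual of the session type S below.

recv[Unit].μY.send[Int].select{done: send[Int].send[Str].end, more: offer{more: send[Unit].end, data: recv[Bool].Y}, ack: send[Bool].offer{retry: Y, ack: Y, done: Y}}

send[Unit] ↦ recv[Unit]
  μY ↦ μY  (binder kept)
    recv[Int] ↦ send[Int]
      offer{done,more,ack} ↦ select{done,more,ack}  (offer→select)
        • done:
          recv[Int] ↦ send[Int]
            recv[Str] ↦ send[Str]
              dual(end) = end
        • more:
          select{more,data} ↦ offer{more,data}  (⊕→&)
            • more:
              recv[Unit] ↦ send[Unit]
                dual(end) = end
            • data:
              send[Bool] ↦ recv[Bool]
                dual(Y) = Y
        • ack:
          recv[Bool] ↦ send[Bool]
            select{retry,ack,done} ↦ offer{retry,ack,done}  (⊕→&)
              • retry:
                dual(Y) = Y
              • ack:
                dual(Y) = Y
              • done:
                dual(Y) = Y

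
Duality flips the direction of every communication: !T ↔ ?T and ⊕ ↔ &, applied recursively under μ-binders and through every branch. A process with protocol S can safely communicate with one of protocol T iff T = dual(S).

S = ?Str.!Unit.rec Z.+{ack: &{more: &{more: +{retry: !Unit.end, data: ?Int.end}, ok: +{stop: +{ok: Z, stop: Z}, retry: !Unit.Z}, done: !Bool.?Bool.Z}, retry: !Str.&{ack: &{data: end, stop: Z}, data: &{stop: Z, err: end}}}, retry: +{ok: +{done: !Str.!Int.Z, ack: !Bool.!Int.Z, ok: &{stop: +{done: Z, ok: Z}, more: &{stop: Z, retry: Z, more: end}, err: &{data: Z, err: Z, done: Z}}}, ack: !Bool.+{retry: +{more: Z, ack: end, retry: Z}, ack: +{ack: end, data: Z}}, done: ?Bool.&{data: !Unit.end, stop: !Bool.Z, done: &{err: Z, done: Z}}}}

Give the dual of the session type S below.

?Str → !Str
  !Unit → ?Unit
    rec Z → rec Z  (rec unchanged)
      +{ack,retry} → &{ack,retry}  (internal→external)
        • ack:
          &{more,retry} → +{more,retry}  (external→internal)
            • more:
              &{more,ok,done} → +{more,ok,done}  (external→internal)
                • more:
                  +{retry,data} → &{retry,data}  (internal→external)
                    • retry:
                      !Unit → ?Unit
                        dual(end) = end
                    • data:
                      ?Int → !Int
                        dual(end) = end
                • ok:
                  +{stop,retry} → &{stop,retry}  (internal→external)
                    • stop:
                      +{ok,stop} → &{ok,stop}  (internal→external)
                        • ok:
                          dual(Z) = Z
                        • stop:
                          dual(Z) = Z
                    • retry:
                      !Unit → ?Unit
                        dual(Z) = Z
                • done:
                  !Bool → ?Bool
                    ?Bool → !Bool
                      dual(Z) = Z
            • retry:
              !Str → ?Str
                &{ack,data} → +{ack,data}  (external→internal)
                  • ack:
                    &{data,stop} → +{data,stop}  (external→internal)
                      • data:
                        dual(end) = end
                      • stop:
                        dual(Z) = Z
                  • data:
                    &{stop,err} → +{stop,err}  (external→internal)
                      • stop:
                        dual(Z) = Z
                      • err:
                        dual(end) = end
        • retry:
          +{ok,ack,done} → &{ok,ack,done}  (internal→external)
            • ok:
              +{done,ack,ok} → &{done,ack,ok}  (internal→external)
                • done:
                  !Str → ?Str
                    !Int → ?Int
                      dual(Z) = Z
                • ack:
                  !Bool → ?Bool
                    !Int → ?Int
                      dual(Z) = Z
                • ok:
                  &{stop,more,err} → +{stop,more,err}  (external→internal)
                    • stop:
                      +{done,ok} → &{done,ok}  (internal→external)
                        • done:
                          dual(Z) = Z
                        • ok:
                          dual(Z) = Z
                    • more:
                      &{stop,retry,more} → +{stop,retry,more}  (external→internal)
                        • stop:
                          dual(Z) = Z
                        • retry:
                          dual(Z) = Z
                        • more:
                          dual(end) = end
                    • err:
                      &{data,err,done} → +{data,err,done}  (external→internal)
                        • data:
                          dual(Z) = Z
                        • err:
                          dual(Z) = Z
                        • done:
                          dual(Z) = Z
            • ack:
              !Bool → ?Bool
                +{retry,ack} → &{retry,ack}  (internal→external)
                  • retry:
                    +{more,ack,retry} → &{more,ack,retry}  (internal→external)
                      • more:
                        dual(Z) = Z
                      • ack:
                        dual(end) = end
                      • retry:
                        dual(Z) = Z
                  • ack:
                    +{ack,data} → &{ack,data}  (internal→external)
                      • ack:
                        dual(end) = end
                      • data:
                        dual(Z) = Z
            • done:
              ?Bool → !Bool
                &{data,stop,done} → +{data,stop,done}  (external→internal)
                  • data:
                    !Unit → ?Unit
                      dual(end) = end
                  • stop:
                    !Bool → ?Bool
                      dual(Z) = Z
                  • done:
                    &{err,done} → +{err,done}  (external→internal)
                      • err:
                        dual(Z) = Z
                      • done:
                        dual(Z) = Z

!Str.?Unit.rec Z.&{ack: +{more: +{more: &{retry: ?Unit.end, data: !Int.end}, ok: &{stop: &{ok: Z, stop: Z}, retry: ?Unit.Z}, done: ?Bool.!Bool.Z}, retry: ?Str.+{ack: +{data: end, stop: Z}, data: +{stop: Z, err: end}}}, retry: &{ok: &{done: ?Str.?Int.Z, ack: ?Bool.?Int.Z, ok: +{stop: &{done: Z, ok: Z}, more: +{stop: Z, retry: Z, more: end}, err: +{data: Z, err: Z, done: Z}}}, ack: ?Bool.&{retry: &{more: Z, ack: end, retry: Z}, ack: &{ack: end, data: Z}}, done: !Bool.+{data: ?Unit.end, stop: ?Bool.Z, done: +{err: Z, done: Z}}}}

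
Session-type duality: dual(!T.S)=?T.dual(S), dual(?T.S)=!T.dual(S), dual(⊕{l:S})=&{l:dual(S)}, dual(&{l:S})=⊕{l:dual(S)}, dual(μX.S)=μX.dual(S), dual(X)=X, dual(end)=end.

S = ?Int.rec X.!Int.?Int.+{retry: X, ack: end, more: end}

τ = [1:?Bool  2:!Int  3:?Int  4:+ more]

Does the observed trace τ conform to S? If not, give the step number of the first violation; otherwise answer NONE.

1

@1 got ?Bool, protocol expects ?Int  ✗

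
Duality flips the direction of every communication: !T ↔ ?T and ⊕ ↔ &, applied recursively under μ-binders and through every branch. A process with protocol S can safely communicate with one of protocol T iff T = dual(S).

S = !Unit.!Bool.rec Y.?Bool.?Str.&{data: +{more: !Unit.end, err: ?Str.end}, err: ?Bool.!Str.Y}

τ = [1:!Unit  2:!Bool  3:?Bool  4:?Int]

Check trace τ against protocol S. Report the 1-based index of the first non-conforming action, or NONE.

[1] !Unit  match  now at !Bool.rec Y.…
[2] !Bool  match  now at rec Y.…
[3] ?Bool  match  now at ?Str.&{data: +{more: !Unit.end, err: ?Str.end}, err: ?Bool.!Str.rec Y.…}
[4] got ?Int, protocol expects ?Str  ✗

4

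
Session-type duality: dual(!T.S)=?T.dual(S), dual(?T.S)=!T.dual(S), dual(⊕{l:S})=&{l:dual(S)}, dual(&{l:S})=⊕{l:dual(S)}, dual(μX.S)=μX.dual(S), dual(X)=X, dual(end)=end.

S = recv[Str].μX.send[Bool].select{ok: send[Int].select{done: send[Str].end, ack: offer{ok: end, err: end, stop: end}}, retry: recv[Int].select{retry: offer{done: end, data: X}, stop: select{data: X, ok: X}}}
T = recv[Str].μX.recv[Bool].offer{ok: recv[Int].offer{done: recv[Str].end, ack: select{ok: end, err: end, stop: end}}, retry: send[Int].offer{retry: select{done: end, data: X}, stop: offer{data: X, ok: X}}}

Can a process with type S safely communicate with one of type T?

NO

recv[Str] vs recv[Str]  ✗ same direction on both sides — not dual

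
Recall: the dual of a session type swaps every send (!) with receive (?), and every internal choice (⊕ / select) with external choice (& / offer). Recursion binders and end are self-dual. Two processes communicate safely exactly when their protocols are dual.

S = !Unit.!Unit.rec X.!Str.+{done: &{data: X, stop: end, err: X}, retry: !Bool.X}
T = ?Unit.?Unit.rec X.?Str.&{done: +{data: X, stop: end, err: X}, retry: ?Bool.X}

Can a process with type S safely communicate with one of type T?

YES

!Unit ‖ ?Unit  ✓
  !Unit ‖ ?Unit  ✓
    rec X ‖ rec X  ✓ (rec unchanged)
      !Str ‖ ?Str  ✓
        +{done,retry} ‖ &{done,retry}  ✓ labels match
          case done:
            &{data,stop,err} ‖ +{data,stop,err}  ✓ labels match
              case data:
                X ‖ X  ✓
              case stop:
                end ‖ end  ✓
              case err:
                X ‖ X  ✓
          case retry:
            !Bool ‖ ?Bool  ✓
              X ‖ X  ✓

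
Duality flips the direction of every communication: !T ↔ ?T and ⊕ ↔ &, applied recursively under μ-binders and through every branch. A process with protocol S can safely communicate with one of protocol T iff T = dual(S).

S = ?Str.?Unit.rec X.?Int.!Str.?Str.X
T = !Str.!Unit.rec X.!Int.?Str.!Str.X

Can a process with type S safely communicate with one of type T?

YES

?Str | !Str  match
  ?Unit | !Unit  match
    rec X | rec X  match (μ self-dual)
      ?Int | !Int  match
        !Str | ?Str  match
          ?Str | !Str  match
            X | X  match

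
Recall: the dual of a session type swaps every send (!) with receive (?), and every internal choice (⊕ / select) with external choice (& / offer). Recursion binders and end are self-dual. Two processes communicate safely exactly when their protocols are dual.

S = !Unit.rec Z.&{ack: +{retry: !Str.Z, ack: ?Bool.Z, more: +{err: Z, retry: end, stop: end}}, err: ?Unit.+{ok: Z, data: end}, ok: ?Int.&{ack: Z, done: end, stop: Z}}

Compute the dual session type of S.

?Unit.rec Z.+{ack: &{retry: ?Str.Z, ack: !Bool.Z, more: &{err: Z, retry: end, stop: end}}, err: !Unit.&{ok: Z, data: end}, ok: !Int.+{ack: Z, done: end, stop: Z}}

!Unit → ?Unit
  rec Z → rec Z  (binder kept)
    &{ack,err,ok} → +{ack,err,ok}  (external→internal)
      • ack:
        +{retry,ack,more} → &{retry,ack,more}  (⊕→&)
          • retry:
            !Str → ?Str
              dual(Z) = Z
          • ack:
            ?Bool → !Bool
              dual(Z) = Z
          • more:
            +{err,retry,stop} → &{err,retry,stop}  (⊕→&)
              • err:
                dual(Z) = Z
              • retry:
                dual(end) = end
              • stop:
                dual(end) = end
      • err:
        ?Unit → !Unit
          +{ok,data} → &{ok,data}  (⊕→&)
            • ok:
              dual(Z) = Z
            • data:
              dual(end) = end
      • ok:
        ?Int → !Int
          &{ack,done,stop} → +{ack,done,stop}  (external→internal)
            • ack:
              dual(Z) = Z
            • done:
              dual(end) = end
            • stop:
              dual(Z) = Z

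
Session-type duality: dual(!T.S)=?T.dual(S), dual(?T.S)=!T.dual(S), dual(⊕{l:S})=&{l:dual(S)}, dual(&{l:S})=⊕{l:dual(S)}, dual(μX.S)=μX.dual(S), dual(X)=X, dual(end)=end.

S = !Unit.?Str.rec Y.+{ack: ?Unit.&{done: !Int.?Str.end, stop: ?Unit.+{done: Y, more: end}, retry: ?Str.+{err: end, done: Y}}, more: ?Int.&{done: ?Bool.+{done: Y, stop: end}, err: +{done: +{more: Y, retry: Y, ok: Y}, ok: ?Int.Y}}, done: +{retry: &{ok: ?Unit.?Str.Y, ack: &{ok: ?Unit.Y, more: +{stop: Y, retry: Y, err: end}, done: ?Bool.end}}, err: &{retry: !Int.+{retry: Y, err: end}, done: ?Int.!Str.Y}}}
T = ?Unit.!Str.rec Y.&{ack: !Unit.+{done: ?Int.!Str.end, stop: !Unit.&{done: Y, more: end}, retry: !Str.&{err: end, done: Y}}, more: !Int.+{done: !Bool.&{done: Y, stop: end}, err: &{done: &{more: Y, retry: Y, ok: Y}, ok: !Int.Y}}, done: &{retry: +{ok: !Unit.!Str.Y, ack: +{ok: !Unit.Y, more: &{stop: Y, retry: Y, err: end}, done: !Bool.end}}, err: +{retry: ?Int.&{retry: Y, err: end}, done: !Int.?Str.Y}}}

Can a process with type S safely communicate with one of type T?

YES

!Unit vs ?Unit  match
  ?Str vs !Str  match
    rec Y vs rec Y  match (μ self-dual)
      +{ack,more,done} vs &{ack,more,done}  match same labels
        case ack:
          ?Unit vs !Unit  match
            &{done,stop,retry} vs +{done,stop,retry}  match same labels
              case done:
                !Int vs ?Int  match
                  ?Str vs !Str  match
                    end vs end  match
              case stop:
                ?Unit vs !Unit  match
                  +{done,more} vs &{done,more}  match same labels
                    case done:
                      Y vs Y  match
                    case more:
                      end vs end  match
              case retry:
                ?Str vs !Str  match
                  +{err,done} vs &{err,done}  match same labels
                    case err:
                      end vs end  match
                    case done:
                      Y vs Y  match
        case more:
          ?Int vs !Int  match
            &{done,err} vs +{done,err}  match same labels
              case done:
                ?Bool vs !Bool  match
                  +{done,stop} vs &{done,stop}  match same labels
                    case done:
                      Y vs Y  match
                    case stop:
                      end vs end  match
              case err:
                +{done,ok} vs &{done,ok}  match same labels
                  case done:
                    +{more,retry,ok} vs &{more,retry,ok}  match same labels
                      case more:
                        Y vs Y  match
                      case retry:
                        Y vs Y  match
                      case ok:
                        Y vs Y  match
                  case ok:
                    ?Int vs !Int  match
                      Y vs Y  match
        case done:
          +{retry,err} vs &{retry,err}  match same labels
            case retry:
              &{ok,ack} vs +{ok,ack}  match same labels
                case ok:
                  ?Unit vs !Unit  match
                    ?Str vs !Str  match
                      Y vs Y  match
                case ack:
                  &{ok,more,done} vs +{ok,more,done}  match same labels
                    case ok:
                      ?Unit vs !Unit  match
                        Y vs Y  match
                    case more:
                      +{stop,retry,err} vs &{stop,retry,err}  match same labels
                        case stop:
                          Y vs Y  match
                        case retry:
                          Y vs Y  match
                        case err:
                          end vs end  match
                    case done:
                      ?Bool vs !Bool  match
                        end vs end  match
            case err:
              &{retry,done} vs +{retry,done}  match same labels
                case retry:
                  !Int vs ?Int  match
                    +{retry,err} vs &{retry,err}  match same labels
                      case retry:
                        Y vs Y  match
                      case err:
                        end vs end  match
                case done:
                  ?Int vs !Int  match
                    !Str vs ?Str  match
                      Y vs Y  match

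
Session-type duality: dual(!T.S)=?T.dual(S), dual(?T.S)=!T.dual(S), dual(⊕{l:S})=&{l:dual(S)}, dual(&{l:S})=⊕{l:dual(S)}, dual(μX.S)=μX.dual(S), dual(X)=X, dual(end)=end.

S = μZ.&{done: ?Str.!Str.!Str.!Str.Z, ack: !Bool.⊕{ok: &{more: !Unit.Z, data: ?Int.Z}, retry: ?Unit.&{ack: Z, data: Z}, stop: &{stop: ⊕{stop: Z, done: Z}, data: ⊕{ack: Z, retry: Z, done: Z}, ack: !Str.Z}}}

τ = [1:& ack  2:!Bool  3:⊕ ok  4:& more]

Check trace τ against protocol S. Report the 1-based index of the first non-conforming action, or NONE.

NONE

[1] & ack  ✓  cont: !Bool.⊕{ok: &{more: !Unit.μZ.…, data: ?Int.μZ.…}, retry: ?Unit.&{ack: μZ.…, data: μZ.…}, stop: &{stop: ⊕{stop: μZ.…, done: μZ.…}, data: ⊕{ack: μZ.…, retry: μZ.…, done: μZ.…}, ack: !Str.μZ.…}}
[2] !Bool  ✓  cont: ⊕{ok: &{more: !Unit.μZ.…, data: ?Int.μZ.…}, retry: ?Unit.&{ack: μZ.…, data: μZ.…}, stop: &{stop: ⊕{stop: μZ.…, done: μZ.…}, data: ⊕{ack: μZ.…, retry: μZ.…, done: μZ.…}, ack: !Str.μZ.…}}
[3] ⊕ ok  ✓  cont: &{more: !Unit.μZ.…, data: ?Int.μZ.…}
[4] & more  ✓  cont: !Unit.μZ.…
all 4 steps conform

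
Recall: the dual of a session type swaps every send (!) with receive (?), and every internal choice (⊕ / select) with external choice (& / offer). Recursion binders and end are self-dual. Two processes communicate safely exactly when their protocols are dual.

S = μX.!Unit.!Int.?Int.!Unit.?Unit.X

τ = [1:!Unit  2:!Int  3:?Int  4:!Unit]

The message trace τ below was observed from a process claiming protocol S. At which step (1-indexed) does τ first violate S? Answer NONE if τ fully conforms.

NONE

[1] !Unit  match  cont: !Int.?Int.!Unit.?Unit.μX.…
[2] !Int  match  cont: ?Int.!Unit.?Unit.μX.…
[3] ?Int  match  cont: !Unit.?Unit.μX.…
[4] !Unit  match  cont: ?Unit.μX.…
τ conforms to S (length 4)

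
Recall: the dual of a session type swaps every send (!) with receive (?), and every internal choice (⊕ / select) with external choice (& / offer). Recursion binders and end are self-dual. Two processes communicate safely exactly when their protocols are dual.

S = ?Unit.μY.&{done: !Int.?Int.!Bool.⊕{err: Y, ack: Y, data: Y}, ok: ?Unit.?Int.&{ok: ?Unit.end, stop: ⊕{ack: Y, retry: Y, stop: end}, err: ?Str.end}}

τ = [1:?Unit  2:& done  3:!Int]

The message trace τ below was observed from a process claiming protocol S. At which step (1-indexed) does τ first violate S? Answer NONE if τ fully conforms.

NONE

step 1: ?Unit  match  state: μY.…
step 2: & done  match  state: !Int.?Int.!Bool.⊕{err: μY.…, ack: μY.…, data: μY.…}
step 3: !Int  match  state: ?Int.!Bool.⊕{err: μY.…, ack: μY.…, data: μY.…}
all 3 steps conform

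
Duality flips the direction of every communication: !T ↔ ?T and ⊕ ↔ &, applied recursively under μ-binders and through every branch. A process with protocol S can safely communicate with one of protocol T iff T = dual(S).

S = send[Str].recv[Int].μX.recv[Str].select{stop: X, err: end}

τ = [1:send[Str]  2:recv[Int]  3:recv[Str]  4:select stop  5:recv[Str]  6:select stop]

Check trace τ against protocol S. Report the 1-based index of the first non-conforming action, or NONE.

step 1: send[Str]  ok  now at recv[Int].μX.…
step 2: recv[Int]  ok  now at μX.…
step 3: recv[Str]  ok  now at select{stop: μX.…, err: end}
step 4: select stop  ok  now at μX.…
step 5: recv[Str]  ok  now at select{stop: μX.…, err: end}
step 6: select stop  ok  now at μX.…
τ conforms to S (length 6)

NONE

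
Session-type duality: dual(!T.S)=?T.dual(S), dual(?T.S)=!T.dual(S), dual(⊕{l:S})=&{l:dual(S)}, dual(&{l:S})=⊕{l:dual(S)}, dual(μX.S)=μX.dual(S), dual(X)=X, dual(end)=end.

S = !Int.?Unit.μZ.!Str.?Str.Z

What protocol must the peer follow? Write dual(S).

?Int.!Unit.μZ.?Str.!Str.Z

!Int ↦ ?Int
  ?Unit ↦ !Unit
    μZ ↦ μZ  (μ self-dual)
      !Str ↦ ?Str
        ?Str ↦ !Str
          Z self-dual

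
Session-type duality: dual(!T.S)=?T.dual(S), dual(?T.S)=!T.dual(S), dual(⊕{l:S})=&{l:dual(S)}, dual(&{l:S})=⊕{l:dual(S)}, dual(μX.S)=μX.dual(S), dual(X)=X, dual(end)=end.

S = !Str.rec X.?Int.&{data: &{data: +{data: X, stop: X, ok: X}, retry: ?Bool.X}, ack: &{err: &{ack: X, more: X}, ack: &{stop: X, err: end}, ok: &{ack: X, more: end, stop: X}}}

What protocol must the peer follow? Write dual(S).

!Str = ?Str
  rec X = rec X  (rec unchanged)
    ?Int = !Int
      &{data,ack} = +{data,ack}  (&→⊕)
        case data:
          &{data,retry} = +{data,retry}  (&→⊕)
            case data:
              +{data,stop,ok} = &{data,stop,ok}  (⊕→&)
                case data:
                  X self-dual
                case stop:
                  X self-dual
                case ok:
                  X self-dual
            case retry:
              ?Bool = !Bool
                X self-dual
        case ack:
          &{err,ack,ok} = +{err,ack,ok}  (&→⊕)
            case err:
              &{ack,more} = +{ack,more}  (&→⊕)
                case ack:
                  X self-dual
                case more:
                  X self-dual
            case ack:
              &{stop,err} = +{stop,err}  (&→⊕)
                case stop:
                  X self-dual
                case err:
                  end self-dual
            case ok:
              &{ack,more,stop} = +{ack,more,stop}  (&→⊕)
                case ack:
                  X self-dual
                case more:
                  end self-dual
                case stop:
                  X self-dual

?Str.rec X.!Int.+{data: +{data: &{data: X, stop: X, ok: X}, retry: !Bool.X}, ack: +{err: +{ack: X, more: X}, ack: +{stop: X, err: end}, ok: +{ack: X, more: end, stop: X}}}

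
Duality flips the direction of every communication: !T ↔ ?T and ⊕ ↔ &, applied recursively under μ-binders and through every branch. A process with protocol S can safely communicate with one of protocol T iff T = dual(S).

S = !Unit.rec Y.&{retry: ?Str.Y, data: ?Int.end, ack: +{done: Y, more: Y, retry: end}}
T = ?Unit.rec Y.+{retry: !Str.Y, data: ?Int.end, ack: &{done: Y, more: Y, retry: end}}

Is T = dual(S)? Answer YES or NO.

!Unit ‖ ?Unit  match
  rec Y ‖ rec Y  match (binder kept)
    &{retry,data,ack} ‖ +{retry,data,ack}  match same labels
      case retry:
        ?Str ‖ !Str  match
          Y ‖ Y  match
      case data:
        ?Int ‖ ?Int  ✗ same direction on both sides — not dual

NO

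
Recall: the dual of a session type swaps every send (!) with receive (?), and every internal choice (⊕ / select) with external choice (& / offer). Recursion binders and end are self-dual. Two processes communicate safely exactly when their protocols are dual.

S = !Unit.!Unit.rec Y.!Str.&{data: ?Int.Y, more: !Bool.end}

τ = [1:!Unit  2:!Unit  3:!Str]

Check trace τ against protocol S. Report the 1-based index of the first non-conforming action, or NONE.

NONE

step 1: !Unit  ok  cont: !Unit.rec Y.…
step 2: !Unit  ok  cont: rec Y.…
step 3: !Str  ok  cont: &{data: ?Int.rec Y.…, more: !Bool.end}
all 3 steps conform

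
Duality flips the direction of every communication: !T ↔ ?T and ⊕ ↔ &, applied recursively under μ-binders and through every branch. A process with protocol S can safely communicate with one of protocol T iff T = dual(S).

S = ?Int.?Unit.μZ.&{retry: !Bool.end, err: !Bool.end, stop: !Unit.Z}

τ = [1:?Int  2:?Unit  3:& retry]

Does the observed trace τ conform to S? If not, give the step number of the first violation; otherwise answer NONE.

@1 ?Int  match  residual = ?Unit.μZ.…
@2 ?Unit  match  residual = μZ.…
@3 & retry  match  residual = !Bool.end
all 3 steps conform

NONE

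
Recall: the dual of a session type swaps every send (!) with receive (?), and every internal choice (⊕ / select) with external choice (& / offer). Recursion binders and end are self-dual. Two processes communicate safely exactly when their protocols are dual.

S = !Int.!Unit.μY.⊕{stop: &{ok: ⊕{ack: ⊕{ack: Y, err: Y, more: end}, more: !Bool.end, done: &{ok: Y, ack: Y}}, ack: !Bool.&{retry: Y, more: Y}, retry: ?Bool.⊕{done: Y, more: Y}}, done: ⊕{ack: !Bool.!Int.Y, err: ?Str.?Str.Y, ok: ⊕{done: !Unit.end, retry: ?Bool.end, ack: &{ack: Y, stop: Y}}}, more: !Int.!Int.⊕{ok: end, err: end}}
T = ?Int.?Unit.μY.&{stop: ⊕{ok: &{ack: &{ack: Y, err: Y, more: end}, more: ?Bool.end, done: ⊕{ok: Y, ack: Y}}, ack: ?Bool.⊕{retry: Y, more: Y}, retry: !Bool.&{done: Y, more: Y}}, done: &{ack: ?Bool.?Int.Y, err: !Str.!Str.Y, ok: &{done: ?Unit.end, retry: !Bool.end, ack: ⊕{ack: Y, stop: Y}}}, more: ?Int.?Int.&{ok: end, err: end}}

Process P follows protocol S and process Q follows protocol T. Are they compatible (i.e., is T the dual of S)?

!Int | ?Int  ✓
  !Unit | ?Unit  ✓
    μY | μY  ✓ (rec unchanged)
      ⊕{stop,done,more} | &{stop,done,more}  ✓ label sets agree
        [stop]
          &{ok,ack,retry} | ⊕{ok,ack,retry}  ✓ label sets agree
            [ok]
              ⊕{ack,more,done} | &{ack,more,done}  ✓ label sets agree
                [ack]
                  ⊕{ack,err,more} | &{ack,err,more}  ✓ label sets agree
                    [ack]
                      Y | Y  ✓
                    [err]
                      Y | Y  ✓
                    [more]
                      end | end  ✓
                [more]
                  !Bool | ?Bool  ✓
                    end | end  ✓
                [done]
                  &{ok,ack} | ⊕{ok,ack}  ✓ label sets agree
                    [ok]
                      Y | Y  ✓
                    [ack]
                      Y | Y  ✓
            [ack]
              !Bool | ?Bool  ✓
                &{retry,more} | ⊕{retry,more}  ✓ label sets agree
                  [retry]
                    Y | Y  ✓
                  [more]
                    Y | Y  ✓
            [retry]
              ?Bool | !Bool  ✓
                ⊕{done,more} | &{done,more}  ✓ label sets agree
                  [done]
                    Y | Y  ✓
                  [more]
                    Y | Y  ✓
        [done]
          ⊕{ack,err,ok} | &{ack,err,ok}  ✓ label sets agree
            [ack]
              !Bool | ?Bool  ✓
                !Int | ?Int  ✓
                  Y | Y  ✓
            [err]
              ?Str | !Str  ✓
                ?Str | !Str  ✓
                  Y | Y  ✓
            [ok]
              ⊕{done,retry,ack} | &{done,retry,ack}  ✓ label sets agree
                [done]
                  !Unit | ?Unit  ✓
                    end | end  ✓
                [retry]
                  ?Bool | !Bool  ✓
                    end | end  ✓
                [ack]
                  &{ack,stop} | ⊕{ack,stop}  ✓ label sets agree
                    [ack]
                      Y | Y  ✓
                    [stop]
                      Y | Y  ✓
        [more]
          !Int | ?Int  ✓
            !Int | ?Int  ✓
              ⊕{ok,err} | &{ok,err}  ✓ label sets agree
                [ok]
                  end | end  ✓
                [err]
                  end | end  ✓

YES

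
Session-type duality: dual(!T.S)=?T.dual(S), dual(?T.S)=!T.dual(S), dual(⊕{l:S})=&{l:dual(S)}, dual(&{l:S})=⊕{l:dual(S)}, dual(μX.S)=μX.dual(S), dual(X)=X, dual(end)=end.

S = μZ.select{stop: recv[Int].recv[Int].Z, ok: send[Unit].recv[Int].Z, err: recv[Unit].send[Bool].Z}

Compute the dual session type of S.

μZ.offer{stop: send[Int].send[Int].Z, ok: recv[Unit].send[Int].Z, err: send[Unit].recv[Bool].Z}

μZ → μZ  (binder kept)
  select{stop,ok,err} → offer{stop,ok,err}  (⊕→&)
    [stop]
      recv[Int] → send[Int]
        recv[Int] → send[Int]
          dual(Z) = Z
    [ok]
      send[Unit] → recv[Unit]
        recv[Int] → send[Int]
          dual(Z) = Z
    [err]
      recv[Unit] → send[Unit]
        send[Bool] → recv[Bool]
          dual(Z) = Z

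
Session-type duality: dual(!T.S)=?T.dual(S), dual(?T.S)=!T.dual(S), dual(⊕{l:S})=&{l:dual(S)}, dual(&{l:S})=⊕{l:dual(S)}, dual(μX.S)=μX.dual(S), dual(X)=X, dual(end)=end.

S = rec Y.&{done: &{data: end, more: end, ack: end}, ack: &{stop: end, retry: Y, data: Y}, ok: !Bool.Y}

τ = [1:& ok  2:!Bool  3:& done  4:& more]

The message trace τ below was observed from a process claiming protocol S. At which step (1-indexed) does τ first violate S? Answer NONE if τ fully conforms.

step 1: & ok  ✓  state: !Bool.rec Y.…
step 2: !Bool  ✓  state: rec Y.…
step 3: & done  ✓  state: &{data: end, more: end, ack: end}
step 4: & more  ✓  state: end
τ conforms to S (length 4)

NONE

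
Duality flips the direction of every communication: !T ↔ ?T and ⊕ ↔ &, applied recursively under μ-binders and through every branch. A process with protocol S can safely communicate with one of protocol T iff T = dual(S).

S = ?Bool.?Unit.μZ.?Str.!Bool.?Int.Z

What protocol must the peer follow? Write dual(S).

!Bool.!Unit.μZ.!Str.?Bool.!Int.Z

?Bool ↦ !Bool
  ?Unit ↦ !Unit
    μZ ↦ μZ  (μ self-dual)
      ?Str ↦ !Str
        !Bool ↦ ?Bool
          ?Int ↦ !Int
            Z ↦ Z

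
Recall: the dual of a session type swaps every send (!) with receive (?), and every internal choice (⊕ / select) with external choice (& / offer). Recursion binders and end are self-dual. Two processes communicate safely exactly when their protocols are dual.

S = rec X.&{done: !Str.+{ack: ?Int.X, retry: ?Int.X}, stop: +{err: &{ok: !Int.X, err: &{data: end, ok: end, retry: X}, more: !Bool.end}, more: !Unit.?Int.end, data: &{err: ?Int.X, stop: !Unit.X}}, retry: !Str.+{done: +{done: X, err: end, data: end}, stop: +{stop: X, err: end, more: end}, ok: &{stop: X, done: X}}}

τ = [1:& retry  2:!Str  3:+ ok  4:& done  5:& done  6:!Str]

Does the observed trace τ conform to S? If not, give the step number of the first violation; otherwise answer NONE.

@1 & retry  ✓  now at !Str.+{done: +{done: rec X.…, err: end, data: end}, stop: +{stop: rec X.…, err: end, more: end}, ok: &{stop: rec X.…, done: rec X.…}}
@2 !Str  ✓  now at +{done: +{done: rec X.…, err: end, data: end}, stop: +{stop: rec X.…, err: end, more: end}, ok: &{stop: rec X.…, done: rec X.…}}
@3 + ok  ✓  now at &{stop: rec X.…, done: rec X.…}
@4 & done  ✓  now at rec X.…
@5 & done  ✓  now at !Str.+{ack: ?Int.rec X.…, retry: ?Int.rec X.…}
@6 !Str  ✓  now at +{ack: ?Int.rec X.…, retry: ?Int.rec X.…}
τ conforms to S (length 6)

NONE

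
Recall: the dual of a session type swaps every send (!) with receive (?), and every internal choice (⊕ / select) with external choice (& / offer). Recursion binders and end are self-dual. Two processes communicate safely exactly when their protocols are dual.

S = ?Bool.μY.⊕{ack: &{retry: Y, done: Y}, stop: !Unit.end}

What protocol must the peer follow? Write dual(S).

!Bool.μY.&{ack: ⊕{retry: Y, done: Y}, stop: ?Unit.end}

?Bool = !Bool
  μY = μY  (rec unchanged)
    ⊕{ack,stop} = &{ack,stop}  (⊕→&)
      [ack]
        &{retry,done} = ⊕{retry,done}  (&→⊕)
          [retry]
            Y ↦ Y
          [done]
            Y ↦ Y
      [stop]
        !Unit = ?Unit
          end ↦ end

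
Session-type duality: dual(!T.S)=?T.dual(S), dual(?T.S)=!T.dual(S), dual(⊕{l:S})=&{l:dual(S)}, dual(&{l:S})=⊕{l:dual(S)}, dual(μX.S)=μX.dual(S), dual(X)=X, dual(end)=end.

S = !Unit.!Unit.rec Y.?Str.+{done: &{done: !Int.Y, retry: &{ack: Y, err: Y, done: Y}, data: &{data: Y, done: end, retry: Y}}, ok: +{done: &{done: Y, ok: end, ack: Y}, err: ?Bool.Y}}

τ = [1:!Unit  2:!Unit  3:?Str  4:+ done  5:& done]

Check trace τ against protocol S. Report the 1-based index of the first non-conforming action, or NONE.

NONE

step 1: !Unit  ✓  now at !Unit.rec Y.…
step 2: !Unit  ✓  now at rec Y.…
step 3: ?Str  ✓  now at +{done: &{done: !Int.rec Y.…, retry: &{ack: rec Y.…, err: rec Y.…, done: rec Y.…}, data: &{data: rec Y.…, done: end, retry: rec Y.…}}, ok: +{done: &{done: rec Y.…, ok: end, ack: rec Y.…}, err: ?Bool.rec Y.…}}
step 4: + done  ✓  now at &{done: !Int.rec Y.…, retry: &{ack: rec Y.…, err: rec Y.…, done: rec Y.…}, data: &{data: rec Y.…, done: end, retry: rec Y.…}}
step 5: & done  ✓  now at !Int.rec Y.…
trace exhausted — no violation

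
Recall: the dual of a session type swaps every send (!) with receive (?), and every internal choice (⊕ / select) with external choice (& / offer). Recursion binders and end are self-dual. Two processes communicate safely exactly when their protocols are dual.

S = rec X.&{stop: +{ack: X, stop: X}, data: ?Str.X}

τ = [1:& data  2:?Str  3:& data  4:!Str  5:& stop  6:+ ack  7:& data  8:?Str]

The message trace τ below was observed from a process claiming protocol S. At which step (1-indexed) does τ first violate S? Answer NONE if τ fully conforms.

[1] & data  match  cont: ?Str.rec X.…
[2] ?Str  match  cont: rec X.…
[3] & data  match  cont: ?Str.rec X.…
[4] got !Str, protocol expects ?Str  ✗

4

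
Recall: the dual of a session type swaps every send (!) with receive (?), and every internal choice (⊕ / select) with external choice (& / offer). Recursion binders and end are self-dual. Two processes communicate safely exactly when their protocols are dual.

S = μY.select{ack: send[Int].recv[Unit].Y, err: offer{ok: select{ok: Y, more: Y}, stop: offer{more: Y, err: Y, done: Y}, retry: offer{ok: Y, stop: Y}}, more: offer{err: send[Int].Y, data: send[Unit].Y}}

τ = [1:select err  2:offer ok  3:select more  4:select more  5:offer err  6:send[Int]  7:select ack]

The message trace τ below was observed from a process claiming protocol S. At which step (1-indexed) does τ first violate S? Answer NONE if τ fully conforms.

NONE

@1 select err  ✓  state: offer{ok: select{ok: μY.…, more: μY.…}, stop: offer{more: μY.…, err: μY.…, done: μY.…}, retry: offer{ok: μY.…, stop: μY.…}}
@2 offer ok  ✓  state: select{ok: μY.…, more: μY.…}
@3 select more  ✓  state: μY.…
@4 select more  ✓  state: offer{err: send[Int].μY.…, data: send[Unit].μY.…}
@5 offer err  ✓  state: send[Int].μY.…
@6 send[Int]  ✓  state: μY.…
@7 select ack  ✓  state: send[Int].recv[Unit].μY.…
trace exhausted — no violation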